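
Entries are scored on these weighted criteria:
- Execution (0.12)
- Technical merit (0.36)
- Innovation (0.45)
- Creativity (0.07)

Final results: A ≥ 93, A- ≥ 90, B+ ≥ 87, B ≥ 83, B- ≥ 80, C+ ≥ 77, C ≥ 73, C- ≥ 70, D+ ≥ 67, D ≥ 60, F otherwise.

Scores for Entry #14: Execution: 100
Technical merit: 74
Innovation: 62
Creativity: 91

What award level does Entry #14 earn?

C-

Weighted total:
  Execution 100 × 0.12 = 12
  Technical merit 74 × 0.36 = 26.64
  Innovation 62 × 0.45 = 27.9
  Creativity 91 × 0.07 = 6.37
Sum = 72.91
72.91 is ≥ 70 and < 73 → C-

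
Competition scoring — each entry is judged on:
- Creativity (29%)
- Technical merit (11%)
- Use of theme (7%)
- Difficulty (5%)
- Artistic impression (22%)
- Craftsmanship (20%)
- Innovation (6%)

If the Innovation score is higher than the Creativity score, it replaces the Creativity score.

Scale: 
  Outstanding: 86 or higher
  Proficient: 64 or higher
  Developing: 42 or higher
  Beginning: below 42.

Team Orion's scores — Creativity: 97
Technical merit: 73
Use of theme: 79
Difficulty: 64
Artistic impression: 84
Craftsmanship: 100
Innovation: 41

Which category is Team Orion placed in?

Proficient

Innovation (41) ≤ Creativity (97), so Creativity stays at 97.
Weighted total:
  Creativity 97 × 0.29 = 28.13
  Technical merit 73 × 0.11 = 8.03
  Use of theme 79 × 0.07 = 5.53
  Difficulty 64 × 0.05 = 3.2
  Artistic impression 84 × 0.22 = 18.48
  Craftsmanship 100 × 0.2 = 20
  Innovation 41 × 0.06 = 2.46
Sum = 85.83
85.83 is ≥ 64 and < 86 → Proficient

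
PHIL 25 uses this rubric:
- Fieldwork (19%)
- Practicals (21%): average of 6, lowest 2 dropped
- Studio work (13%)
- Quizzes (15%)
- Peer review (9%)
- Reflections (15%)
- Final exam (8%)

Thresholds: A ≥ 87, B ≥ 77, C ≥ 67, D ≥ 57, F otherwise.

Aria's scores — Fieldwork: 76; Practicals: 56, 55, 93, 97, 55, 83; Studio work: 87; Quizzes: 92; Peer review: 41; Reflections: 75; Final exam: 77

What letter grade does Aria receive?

B

Practicals: drop 55, 55 → average of remaining 4 = 329/4 = 82.25
Weighted total:
  Fieldwork 76 × 0.19 = 14.44
  Practicals 82.25 × 0.21 = 17.2725
  Studio work 87 × 0.13 = 11.31
  Quizzes 92 × 0.15 = 13.8
  Peer review 41 × 0.09 = 3.69
  Reflections 75 × 0.15 = 11.25
  Final exam 77 × 0.08 = 6.16
Sum = 77.9225
77.9225 is ≥ 77 and < 87 → B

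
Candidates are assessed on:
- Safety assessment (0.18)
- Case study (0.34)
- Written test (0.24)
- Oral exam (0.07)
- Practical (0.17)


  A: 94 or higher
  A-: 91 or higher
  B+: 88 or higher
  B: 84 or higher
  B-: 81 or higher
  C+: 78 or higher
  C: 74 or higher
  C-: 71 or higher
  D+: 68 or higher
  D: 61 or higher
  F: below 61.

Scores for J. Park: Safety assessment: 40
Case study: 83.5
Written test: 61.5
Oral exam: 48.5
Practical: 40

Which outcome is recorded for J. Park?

Weighted total:
  Safety assessment 40 × 0.18 = 7.2
  Case study 83.5 × 0.34 = 28.39
  Written test 61.5 × 0.24 = 14.76
  Oral exam 48.5 × 0.07 = 3.395
  Practical 40 × 0.17 = 6.8
Sum = 60.545
60.545 < 61 → F

F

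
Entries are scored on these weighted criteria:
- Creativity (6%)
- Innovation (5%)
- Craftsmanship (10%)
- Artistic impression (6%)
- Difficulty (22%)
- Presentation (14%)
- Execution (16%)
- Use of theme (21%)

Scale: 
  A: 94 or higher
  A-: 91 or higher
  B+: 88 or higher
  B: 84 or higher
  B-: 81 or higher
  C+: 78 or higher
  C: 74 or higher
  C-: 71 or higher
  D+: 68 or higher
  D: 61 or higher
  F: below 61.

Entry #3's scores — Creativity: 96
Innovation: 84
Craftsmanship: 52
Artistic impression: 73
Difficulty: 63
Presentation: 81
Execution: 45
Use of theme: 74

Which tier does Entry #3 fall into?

Weighted total:
  Creativity 96 × 0.06 = 5.76
  Innovation 84 × 0.05 = 4.2
  Craftsmanship 52 × 0.1 = 5.2
  Artistic impression 73 × 0.06 = 4.38
  Difficulty 63 × 0.22 = 13.86
  Presentation 81 × 0.14 = 11.34
  Execution 45 × 0.16 = 7.2
  Use of theme 74 × 0.21 = 15.54
Sum = 67.48
67.48 is ≥ 61 and < 68 → D

D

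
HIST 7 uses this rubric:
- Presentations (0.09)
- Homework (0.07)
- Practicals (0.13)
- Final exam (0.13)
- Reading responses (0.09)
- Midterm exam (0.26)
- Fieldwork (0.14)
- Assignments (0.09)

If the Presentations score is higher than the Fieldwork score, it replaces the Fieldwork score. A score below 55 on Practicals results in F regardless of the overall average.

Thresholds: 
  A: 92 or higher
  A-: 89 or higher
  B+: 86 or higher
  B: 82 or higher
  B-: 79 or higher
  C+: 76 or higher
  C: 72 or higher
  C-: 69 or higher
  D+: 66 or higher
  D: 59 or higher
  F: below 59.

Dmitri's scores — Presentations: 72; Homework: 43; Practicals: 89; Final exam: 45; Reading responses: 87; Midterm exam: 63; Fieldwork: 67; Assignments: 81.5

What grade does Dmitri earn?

D+

Presentations (72) > Fieldwork (67), so Fieldwork counts as 72.
Practicals score 89 ≥ 55: minimum met.
Weighted total:
  Presentations 72 × 0.09 = 6.48
  Homework 43 × 0.07 = 3.01
  Practicals 89 × 0.13 = 11.57
  Final exam 45 × 0.13 = 5.85
  Reading responses 87 × 0.09 = 7.83
  Midterm exam 63 × 0.26 = 16.38
  Fieldwork 72 × 0.14 = 10.08
  Assignments 81.5 × 0.09 = 7.335
Sum = 68.535
68.535 is ≥ 66 and < 69 → D+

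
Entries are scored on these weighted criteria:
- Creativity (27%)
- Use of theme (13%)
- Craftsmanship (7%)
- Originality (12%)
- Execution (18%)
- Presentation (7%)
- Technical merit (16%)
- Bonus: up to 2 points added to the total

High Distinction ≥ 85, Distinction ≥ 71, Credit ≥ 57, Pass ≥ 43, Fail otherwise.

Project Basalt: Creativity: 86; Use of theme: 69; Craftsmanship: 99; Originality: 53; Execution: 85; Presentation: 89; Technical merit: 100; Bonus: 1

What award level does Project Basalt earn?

Distinction

Weighted total:
  Creativity 86 × 0.27 = 23.22
  Use of theme 69 × 0.13 = 8.97
  Craftsmanship 99 × 0.07 = 6.93
  Originality 53 × 0.12 = 6.36
  Execution 85 × 0.18 = 15.3
  Presentation 89 × 0.07 = 6.23
  Technical merit 100 × 0.16 = 16
Sum = 83.01
Bonus: 83.01 + 1 = 84.01
84.01 is ≥ 71 and < 85 → Distinction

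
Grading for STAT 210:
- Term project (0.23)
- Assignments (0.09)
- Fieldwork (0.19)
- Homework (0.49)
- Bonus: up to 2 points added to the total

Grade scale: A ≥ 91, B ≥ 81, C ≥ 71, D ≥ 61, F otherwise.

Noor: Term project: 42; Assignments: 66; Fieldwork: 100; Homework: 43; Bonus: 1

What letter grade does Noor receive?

F

Weighted total:
  Term project 42 × 0.23 = 9.66
  Assignments 66 × 0.09 = 5.94
  Fieldwork 100 × 0.19 = 19
  Homework 43 × 0.49 = 21.07
Sum = 55.67
Bonus: 55.67 + 1 = 56.67
56.67 < 61 → F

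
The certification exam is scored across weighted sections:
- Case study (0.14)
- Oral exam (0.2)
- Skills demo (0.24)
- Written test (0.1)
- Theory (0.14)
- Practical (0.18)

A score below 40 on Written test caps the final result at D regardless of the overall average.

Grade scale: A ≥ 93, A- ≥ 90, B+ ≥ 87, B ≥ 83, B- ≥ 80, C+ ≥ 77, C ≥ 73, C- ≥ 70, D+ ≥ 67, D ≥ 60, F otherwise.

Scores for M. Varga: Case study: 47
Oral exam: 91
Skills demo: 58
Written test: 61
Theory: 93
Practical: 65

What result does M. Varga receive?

Written test score 61 ≥ 40: minimum met.
Weighted total:
  Case study 47 × 0.14 = 6.58
  Oral exam 91 × 0.2 = 18.2
  Skills demo 58 × 0.24 = 13.92
  Written test 61 × 0.1 = 6.1
  Theory 93 × 0.14 = 13.02
  Practical 65 × 0.18 = 11.7
Sum = 69.52
69.52 is ≥ 67 and < 70 → D+

D+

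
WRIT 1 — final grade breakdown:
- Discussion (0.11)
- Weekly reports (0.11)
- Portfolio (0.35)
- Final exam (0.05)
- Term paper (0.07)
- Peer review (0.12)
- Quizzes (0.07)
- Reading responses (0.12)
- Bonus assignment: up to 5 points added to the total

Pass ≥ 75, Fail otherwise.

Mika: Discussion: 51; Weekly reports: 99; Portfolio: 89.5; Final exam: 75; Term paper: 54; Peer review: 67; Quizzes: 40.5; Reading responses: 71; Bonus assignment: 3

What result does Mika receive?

Weighted total:
  Discussion 51 × 0.11 = 5.61
  Weekly reports 99 × 0.11 = 10.89
  Portfolio 89.5 × 0.35 = 31.325
  Final exam 75 × 0.05 = 3.75
  Term paper 54 × 0.07 = 3.78
  Peer review 67 × 0.12 = 8.04
  Quizzes 40.5 × 0.07 = 2.835
  Reading responses 71 × 0.12 = 8.52
Sum = 74.75
Bonus assignment: 74.75 + 3 = 77.75
77.75 ≥ 75 → Pass

Pass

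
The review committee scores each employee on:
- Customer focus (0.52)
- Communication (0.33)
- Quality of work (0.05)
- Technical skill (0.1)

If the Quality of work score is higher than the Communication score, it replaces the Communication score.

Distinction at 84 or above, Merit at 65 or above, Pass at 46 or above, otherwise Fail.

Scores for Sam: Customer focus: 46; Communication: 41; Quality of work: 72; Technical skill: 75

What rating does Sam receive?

Quality of work (72) > Communication (41), so Communication counts as 72.
Weighted total:
  Customer focus 46 × 0.52 = 23.92
  Communication 72 × 0.33 = 23.76
  Quality of work 72 × 0.05 = 3.6
  Technical skill 75 × 0.1 = 7.5
Sum = 58.78
58.78 is ≥ 46 and < 65 → Pass

Pass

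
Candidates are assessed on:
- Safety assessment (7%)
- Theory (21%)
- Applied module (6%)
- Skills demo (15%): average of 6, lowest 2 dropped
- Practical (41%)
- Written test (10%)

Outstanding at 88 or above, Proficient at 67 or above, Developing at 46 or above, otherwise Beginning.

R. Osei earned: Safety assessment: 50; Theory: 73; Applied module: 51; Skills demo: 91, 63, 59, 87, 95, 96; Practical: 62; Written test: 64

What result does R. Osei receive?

Skills demo: drop 59, 63 → average of remaining 4 = 369/4 = 92.25
Weighted total:
  Safety assessment 50 × 0.07 = 3.5
  Theory 73 × 0.21 = 15.33
  Applied module 51 × 0.06 = 3.06
  Skills demo 92.25 × 0.15 = 13.8375
  Practical 62 × 0.41 = 25.42
  Written test 64 × 0.1 = 6.4
Sum = 67.5475
67.5475 is ≥ 67 and < 88 → Proficient

Proficient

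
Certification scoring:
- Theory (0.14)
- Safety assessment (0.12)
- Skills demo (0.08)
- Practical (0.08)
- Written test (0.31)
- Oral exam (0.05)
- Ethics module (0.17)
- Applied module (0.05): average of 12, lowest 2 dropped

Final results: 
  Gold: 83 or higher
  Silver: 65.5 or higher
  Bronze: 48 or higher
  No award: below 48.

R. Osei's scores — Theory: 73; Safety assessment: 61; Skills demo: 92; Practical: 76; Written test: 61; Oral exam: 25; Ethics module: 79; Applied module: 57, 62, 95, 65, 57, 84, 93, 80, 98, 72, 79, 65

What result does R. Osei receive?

Applied module: drop 57, 57 → average of remaining 10 = 793/10 = 79.3
Weighted total:
  Theory 73 × 0.14 = 10.22
  Safety assessment 61 × 0.12 = 7.32
  Skills demo 92 × 0.08 = 7.36
  Practical 76 × 0.08 = 6.08
  Written test 61 × 0.31 = 18.91
  Oral exam 25 × 0.05 = 1.25
  Ethics module 79 × 0.17 = 13.43
  Applied module 79.3 × 0.05 = 3.965
Sum = 68.535
68.535 is ≥ 65.5 and < 83 → Silver

Silver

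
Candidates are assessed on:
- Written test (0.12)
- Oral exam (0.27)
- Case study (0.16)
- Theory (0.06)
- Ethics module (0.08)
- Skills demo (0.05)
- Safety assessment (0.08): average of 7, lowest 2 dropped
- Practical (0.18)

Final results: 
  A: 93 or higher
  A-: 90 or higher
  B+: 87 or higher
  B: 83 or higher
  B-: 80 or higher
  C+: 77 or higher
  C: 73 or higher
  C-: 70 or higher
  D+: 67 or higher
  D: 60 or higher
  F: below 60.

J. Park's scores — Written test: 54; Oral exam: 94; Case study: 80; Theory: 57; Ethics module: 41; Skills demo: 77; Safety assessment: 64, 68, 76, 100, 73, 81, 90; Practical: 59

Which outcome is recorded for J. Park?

C-

Safety assessment: drop 64, 68 → average of remaining 5 = 420/5 = 84
Weighted total:
  Written test 54 × 0.12 = 6.48
  Oral exam 94 × 0.27 = 25.38
  Case study 80 × 0.16 = 12.8
  Theory 57 × 0.06 = 3.42
  Ethics module 41 × 0.08 = 3.28
  Skills demo 77 × 0.05 = 3.85
  Safety assessment 84 × 0.08 = 6.72
  Practical 59 × 0.18 = 10.62
Sum = 72.55
72.55 is ≥ 70 and < 73 → C-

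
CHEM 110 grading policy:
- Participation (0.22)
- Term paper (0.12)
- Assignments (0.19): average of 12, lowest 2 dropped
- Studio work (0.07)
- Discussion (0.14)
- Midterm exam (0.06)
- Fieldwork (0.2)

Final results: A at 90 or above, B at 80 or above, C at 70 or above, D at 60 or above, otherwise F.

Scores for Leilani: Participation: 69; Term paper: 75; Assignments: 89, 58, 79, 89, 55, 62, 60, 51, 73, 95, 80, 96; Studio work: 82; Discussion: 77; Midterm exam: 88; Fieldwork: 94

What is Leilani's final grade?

C

Assignments: drop 51, 55 → average of remaining 10 = 781/10 = 78.1
Weighted total:
  Participation 69 × 0.22 = 15.18
  Term paper 75 × 0.12 = 9
  Assignments 78.1 × 0.19 = 14.839
  Studio work 82 × 0.07 = 5.74
  Discussion 77 × 0.14 = 10.78
  Midterm exam 88 × 0.06 = 5.28
  Fieldwork 94 × 0.2 = 18.8
Sum = 79.619
79.619 is ≥ 70 and < 80 → C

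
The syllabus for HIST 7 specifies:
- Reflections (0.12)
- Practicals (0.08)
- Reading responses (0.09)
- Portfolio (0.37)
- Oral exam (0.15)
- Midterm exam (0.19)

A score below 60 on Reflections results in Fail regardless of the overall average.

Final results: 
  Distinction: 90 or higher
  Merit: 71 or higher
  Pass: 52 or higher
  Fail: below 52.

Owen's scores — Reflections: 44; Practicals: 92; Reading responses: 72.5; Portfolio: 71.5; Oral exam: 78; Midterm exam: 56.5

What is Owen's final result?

Fail

Reflections score 44 < 60: minimum not met.
Weighted total:
  Reflections 44 × 0.12 = 5.28
  Practicals 92 × 0.08 = 7.36
  Reading responses 72.5 × 0.09 = 6.525
  Portfolio 71.5 × 0.37 = 26.455
  Oral exam 78 × 0.15 = 11.7
  Midterm exam 56.5 × 0.19 = 10.735
Sum = 68.055
Because the Reflections minimum was not met, the result is Fail.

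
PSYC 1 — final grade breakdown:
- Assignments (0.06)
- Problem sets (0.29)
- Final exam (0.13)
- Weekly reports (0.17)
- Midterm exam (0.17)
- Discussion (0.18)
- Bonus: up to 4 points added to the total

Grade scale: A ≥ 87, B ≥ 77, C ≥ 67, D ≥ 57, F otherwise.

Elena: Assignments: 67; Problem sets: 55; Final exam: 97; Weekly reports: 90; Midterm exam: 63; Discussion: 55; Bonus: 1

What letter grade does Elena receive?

C

Weighted total:
  Assignments 67 × 0.06 = 4.02
  Problem sets 55 × 0.29 = 15.95
  Final exam 97 × 0.13 = 12.61
  Weekly reports 90 × 0.17 = 15.3
  Midterm exam 63 × 0.17 = 10.71
  Discussion 55 × 0.18 = 9.9
Sum = 68.49
Bonus: 68.49 + 1 = 69.49
69.49 is ≥ 67 and < 77 → C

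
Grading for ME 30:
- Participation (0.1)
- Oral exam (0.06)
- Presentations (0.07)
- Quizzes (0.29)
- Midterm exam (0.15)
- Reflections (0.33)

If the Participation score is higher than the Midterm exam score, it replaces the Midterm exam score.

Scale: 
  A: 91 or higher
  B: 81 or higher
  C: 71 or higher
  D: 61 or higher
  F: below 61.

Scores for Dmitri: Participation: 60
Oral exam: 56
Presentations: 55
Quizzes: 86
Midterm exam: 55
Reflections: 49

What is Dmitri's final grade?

Participation (60) > Midterm exam (55), so Midterm exam counts as 60.
Weighted total:
  Participation 60 × 0.1 = 6
  Oral exam 56 × 0.06 = 3.36
  Presentations 55 × 0.07 = 3.85
  Quizzes 86 × 0.29 = 24.94
  Midterm exam 60 × 0.15 = 9
  Reflections 49 × 0.33 = 16.17
Sum = 63.32
63.32 is ≥ 61 and < 71 → D

D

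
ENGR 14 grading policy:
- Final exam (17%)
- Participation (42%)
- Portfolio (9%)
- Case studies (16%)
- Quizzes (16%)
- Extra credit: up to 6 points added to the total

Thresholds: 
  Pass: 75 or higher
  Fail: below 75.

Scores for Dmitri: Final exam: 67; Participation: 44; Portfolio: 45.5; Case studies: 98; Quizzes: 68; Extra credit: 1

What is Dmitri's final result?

Fail

Weighted total:
  Final exam 67 × 0.17 = 11.39
  Participation 44 × 0.42 = 18.48
  Portfolio 45.5 × 0.09 = 4.095
  Case studies 98 × 0.16 = 15.68
  Quizzes 68 × 0.16 = 10.88
Sum = 60.525
Extra credit: 60.525 + 1 = 61.525
61.525 < 75 → Fail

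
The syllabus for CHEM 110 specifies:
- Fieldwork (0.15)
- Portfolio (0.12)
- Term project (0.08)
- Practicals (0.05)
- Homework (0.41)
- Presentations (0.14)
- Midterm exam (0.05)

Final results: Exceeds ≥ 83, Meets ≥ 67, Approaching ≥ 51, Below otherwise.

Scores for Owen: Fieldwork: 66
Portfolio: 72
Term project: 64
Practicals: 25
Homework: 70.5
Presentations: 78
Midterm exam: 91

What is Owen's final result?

Weighted total:
  Fieldwork 66 × 0.15 = 9.9
  Portfolio 72 × 0.12 = 8.64
  Term project 64 × 0.08 = 5.12
  Practicals 25 × 0.05 = 1.25
  Homework 70.5 × 0.41 = 28.905
  Presentations 78 × 0.14 = 10.92
  Midterm exam 91 × 0.05 = 4.55
Sum = 69.285
69.285 is ≥ 67 and < 83 → Meets

Meets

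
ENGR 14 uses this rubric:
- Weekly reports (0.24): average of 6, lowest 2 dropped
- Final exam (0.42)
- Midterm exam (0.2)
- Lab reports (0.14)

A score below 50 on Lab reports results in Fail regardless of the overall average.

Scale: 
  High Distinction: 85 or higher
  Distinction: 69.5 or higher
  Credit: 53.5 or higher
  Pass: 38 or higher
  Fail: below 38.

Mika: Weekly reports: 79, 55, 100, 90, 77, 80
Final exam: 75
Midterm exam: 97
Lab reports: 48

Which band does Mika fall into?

Fail

Weekly reports: drop 55, 77 → average of remaining 4 = 349/4 = 87.25
Lab reports score 48 < 50: minimum not met.
Weighted total:
  Weekly reports 87.25 × 0.24 = 20.94
  Final exam 75 × 0.42 = 31.5
  Midterm exam 97 × 0.2 = 19.4
  Lab reports 48 × 0.14 = 6.72
Sum = 78.56
Because the Lab reports minimum was not met, the result is Fail.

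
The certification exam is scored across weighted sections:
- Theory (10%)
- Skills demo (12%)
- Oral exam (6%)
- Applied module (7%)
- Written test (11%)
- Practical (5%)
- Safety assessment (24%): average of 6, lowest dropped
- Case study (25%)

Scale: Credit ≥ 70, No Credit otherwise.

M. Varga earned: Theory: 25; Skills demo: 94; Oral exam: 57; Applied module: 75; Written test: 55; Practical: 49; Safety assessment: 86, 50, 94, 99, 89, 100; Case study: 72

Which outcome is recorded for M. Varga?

Credit

Safety assessment: drop 50 → average of remaining 5 = 468/5 = 93.6
Weighted total:
  Theory 25 × 0.1 = 2.5
  Skills demo 94 × 0.12 = 11.28
  Oral exam 57 × 0.06 = 3.42
  Applied module 75 × 0.07 = 5.25
  Written test 55 × 0.11 = 6.05
  Practical 49 × 0.05 = 2.45
  Safety assessment 93.6 × 0.24 = 22.464
  Case study 72 × 0.25 = 18
Sum = 71.414
71.414 ≥ 70 → Credit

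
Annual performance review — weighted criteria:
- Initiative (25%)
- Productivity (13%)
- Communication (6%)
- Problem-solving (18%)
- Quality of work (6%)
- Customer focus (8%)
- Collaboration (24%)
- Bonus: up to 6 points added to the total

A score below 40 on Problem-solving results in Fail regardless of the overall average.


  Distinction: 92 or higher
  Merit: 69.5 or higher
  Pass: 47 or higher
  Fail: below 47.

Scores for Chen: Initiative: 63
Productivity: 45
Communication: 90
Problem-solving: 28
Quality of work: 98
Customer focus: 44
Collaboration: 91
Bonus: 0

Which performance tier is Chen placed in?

Problem-solving score 28 < 40: minimum not met.
Weighted total:
  Initiative 63 × 0.25 = 15.75
  Productivity 45 × 0.13 = 5.85
  Communication 90 × 0.06 = 5.4
  Problem-solving 28 × 0.18 = 5.04
  Quality of work 98 × 0.06 = 5.88
  Customer focus 44 × 0.08 = 3.52
  Collaboration 91 × 0.24 = 21.84
Sum = 63.28
Bonus: 63.28 + 0 = 63.28
Because the Problem-solving minimum was not met, the result is Fail.

Fail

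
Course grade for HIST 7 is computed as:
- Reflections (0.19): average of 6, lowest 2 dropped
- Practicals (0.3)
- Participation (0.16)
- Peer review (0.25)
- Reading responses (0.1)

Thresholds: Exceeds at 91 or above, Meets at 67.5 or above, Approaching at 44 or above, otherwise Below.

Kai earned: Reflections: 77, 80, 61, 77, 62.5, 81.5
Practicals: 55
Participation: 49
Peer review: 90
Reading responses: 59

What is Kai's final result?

Meets

Reflections: drop 61, 62.5 → average of remaining 4 = 315.5/4 = 78.875
Weighted total:
  Reflections 78.875 × 0.19 = 14.98625
  Practicals 55 × 0.3 = 16.5
  Participation 49 × 0.16 = 7.84
  Peer review 90 × 0.25 = 22.5
  Reading responses 59 × 0.1 = 5.9
Sum = 67.72625
67.72625 is ≥ 67.5 and < 91 → Meets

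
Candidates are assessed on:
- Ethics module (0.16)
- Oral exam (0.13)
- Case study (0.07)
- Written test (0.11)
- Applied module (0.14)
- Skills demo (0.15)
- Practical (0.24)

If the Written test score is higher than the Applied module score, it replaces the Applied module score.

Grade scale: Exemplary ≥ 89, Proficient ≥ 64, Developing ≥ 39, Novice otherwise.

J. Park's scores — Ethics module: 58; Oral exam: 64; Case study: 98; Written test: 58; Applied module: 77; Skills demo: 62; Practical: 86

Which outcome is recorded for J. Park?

Proficient

Written test (58) ≤ Applied module (77), so Applied module stays at 77.
Weighted total:
  Ethics module 58 × 0.16 = 9.28
  Oral exam 64 × 0.13 = 8.32
  Case study 98 × 0.07 = 6.86
  Written test 58 × 0.11 = 6.38
  Applied module 77 × 0.14 = 10.78
  Skills demo 62 × 0.15 = 9.3
  Practical 86 × 0.24 = 20.64
Sum = 71.56
71.56 is ≥ 64 and < 89 → Proficient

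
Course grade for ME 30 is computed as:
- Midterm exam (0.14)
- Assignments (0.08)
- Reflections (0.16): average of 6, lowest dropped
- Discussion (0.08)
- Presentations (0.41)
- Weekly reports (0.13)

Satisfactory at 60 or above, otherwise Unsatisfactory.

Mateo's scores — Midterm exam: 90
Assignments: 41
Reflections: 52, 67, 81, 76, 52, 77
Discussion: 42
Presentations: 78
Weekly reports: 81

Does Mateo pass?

Reflections: drop 52 → average of remaining 5 = 353/5 = 70.6
Weighted total:
  Midterm exam 90 × 0.14 = 12.6
  Assignments 41 × 0.08 = 3.28
  Reflections 70.6 × 0.16 = 11.296
  Discussion 42 × 0.08 = 3.36
  Presentations 78 × 0.41 = 31.98
  Weekly reports 81 × 0.13 = 10.53
Sum = 73.046
73.046 ≥ 60 → Satisfactory

Satisfactory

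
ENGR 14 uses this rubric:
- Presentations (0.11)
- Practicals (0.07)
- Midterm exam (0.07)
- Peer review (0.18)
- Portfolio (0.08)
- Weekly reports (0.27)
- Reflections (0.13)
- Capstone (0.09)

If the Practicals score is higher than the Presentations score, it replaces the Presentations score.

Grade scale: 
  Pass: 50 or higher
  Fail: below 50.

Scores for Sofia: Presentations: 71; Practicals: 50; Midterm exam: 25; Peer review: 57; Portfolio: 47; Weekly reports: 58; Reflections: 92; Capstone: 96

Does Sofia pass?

Practicals (50) ≤ Presentations (71), so Presentations stays at 71.
Weighted total:
  Presentations 71 × 0.11 = 7.81
  Practicals 50 × 0.07 = 3.5
  Midterm exam 25 × 0.07 = 1.75
  Peer review 57 × 0.18 = 10.26
  Portfolio 47 × 0.08 = 3.76
  Weekly reports 58 × 0.27 = 15.66
  Reflections 92 × 0.13 = 11.96
  Capstone 96 × 0.09 = 8.64
Sum = 63.34
63.34 ≥ 50 → Pass

Pass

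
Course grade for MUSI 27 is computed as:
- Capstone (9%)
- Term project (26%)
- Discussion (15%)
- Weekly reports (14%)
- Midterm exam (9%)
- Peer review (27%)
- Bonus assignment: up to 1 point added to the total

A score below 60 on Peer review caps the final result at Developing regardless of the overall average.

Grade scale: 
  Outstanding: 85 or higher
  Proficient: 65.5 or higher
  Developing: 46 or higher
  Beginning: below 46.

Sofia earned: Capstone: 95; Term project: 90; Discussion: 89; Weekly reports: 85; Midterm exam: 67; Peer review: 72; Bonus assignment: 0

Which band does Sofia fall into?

Peer review score 72 ≥ 60: minimum met.
Weighted total:
  Capstone 95 × 0.09 = 8.55
  Term project 90 × 0.26 = 23.4
  Discussion 89 × 0.15 = 13.35
  Weekly reports 85 × 0.14 = 11.9
  Midterm exam 67 × 0.09 = 6.03
  Peer review 72 × 0.27 = 19.44
Sum = 82.67
Bonus assignment: 82.67 + 0 = 82.67
82.67 is ≥ 65.5 and < 85 → Proficient

Proficient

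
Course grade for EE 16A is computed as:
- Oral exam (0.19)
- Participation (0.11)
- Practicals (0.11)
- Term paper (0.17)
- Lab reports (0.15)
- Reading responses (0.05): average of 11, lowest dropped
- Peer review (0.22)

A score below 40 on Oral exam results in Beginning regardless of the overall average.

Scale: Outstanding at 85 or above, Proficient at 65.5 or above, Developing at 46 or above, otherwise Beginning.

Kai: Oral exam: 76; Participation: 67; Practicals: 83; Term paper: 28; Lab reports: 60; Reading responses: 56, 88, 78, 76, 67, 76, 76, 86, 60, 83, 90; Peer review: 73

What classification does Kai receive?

Reading responses: drop 56 → average of remaining 10 = 780/10 = 78
Oral exam score 76 ≥ 40: minimum met.
Weighted total:
  Oral exam 76 × 0.19 = 14.44
  Participation 67 × 0.11 = 7.37
  Practicals 83 × 0.11 = 9.13
  Term paper 28 × 0.17 = 4.76
  Lab reports 60 × 0.15 = 9
  Reading responses 78 × 0.05 = 3.9
  Peer review 73 × 0.22 = 16.06
Sum = 64.66
64.66 is ≥ 46 and < 65.5 → Developing

Developing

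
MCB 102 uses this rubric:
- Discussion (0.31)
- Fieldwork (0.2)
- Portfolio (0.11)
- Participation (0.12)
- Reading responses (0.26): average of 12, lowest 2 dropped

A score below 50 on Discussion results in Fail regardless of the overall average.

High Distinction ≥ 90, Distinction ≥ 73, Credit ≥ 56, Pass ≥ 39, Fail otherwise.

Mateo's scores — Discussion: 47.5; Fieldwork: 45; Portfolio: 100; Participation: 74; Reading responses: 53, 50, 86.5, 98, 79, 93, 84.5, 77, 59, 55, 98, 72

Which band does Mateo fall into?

Fail

Reading responses: drop 50, 53 → average of remaining 10 = 802/10 = 80.2
Discussion score 47.5 < 50: minimum not met.
Weighted total:
  Discussion 47.5 × 0.31 = 14.725
  Fieldwork 45 × 0.2 = 9
  Portfolio 100 × 0.11 = 11
  Participation 74 × 0.12 = 8.88
  Reading responses 80.2 × 0.26 = 20.852
Sum = 64.457
Because the Discussion minimum was not met, the result is Fail.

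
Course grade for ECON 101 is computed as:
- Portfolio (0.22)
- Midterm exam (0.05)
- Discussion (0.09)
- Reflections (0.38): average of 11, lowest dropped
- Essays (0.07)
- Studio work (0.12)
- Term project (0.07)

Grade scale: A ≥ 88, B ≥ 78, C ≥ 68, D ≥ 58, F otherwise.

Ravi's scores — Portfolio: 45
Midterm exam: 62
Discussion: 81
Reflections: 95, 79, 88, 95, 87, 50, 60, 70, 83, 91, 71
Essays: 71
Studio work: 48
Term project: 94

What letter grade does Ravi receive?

C

Reflections: drop 50 → average of remaining 10 = 819/10 = 81.9
Weighted total:
  Portfolio 45 × 0.22 = 9.9
  Midterm exam 62 × 0.05 = 3.1
  Discussion 81 × 0.09 = 7.29
  Reflections 81.9 × 0.38 = 31.122
  Essays 71 × 0.07 = 4.97
  Studio work 48 × 0.12 = 5.76
  Term project 94 × 0.07 = 6.58
Sum = 68.722
68.722 is ≥ 68 and < 78 → C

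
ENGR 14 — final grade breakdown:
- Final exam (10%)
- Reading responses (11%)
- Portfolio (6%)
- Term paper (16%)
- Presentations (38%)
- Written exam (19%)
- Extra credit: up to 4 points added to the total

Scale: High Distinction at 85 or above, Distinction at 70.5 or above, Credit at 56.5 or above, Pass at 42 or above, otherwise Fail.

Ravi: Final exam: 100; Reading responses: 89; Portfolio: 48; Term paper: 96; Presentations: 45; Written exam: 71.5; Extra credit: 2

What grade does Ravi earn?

Weighted total:
  Final exam 100 × 0.1 = 10
  Reading responses 89 × 0.11 = 9.79
  Portfolio 48 × 0.06 = 2.88
  Term paper 96 × 0.16 = 15.36
  Presentations 45 × 0.38 = 17.1
  Written exam 71.5 × 0.19 = 13.585
Sum = 68.715
Extra credit: 68.715 + 2 = 70.715
70.715 is ≥ 70.5 and < 85 → Distinction

Distinction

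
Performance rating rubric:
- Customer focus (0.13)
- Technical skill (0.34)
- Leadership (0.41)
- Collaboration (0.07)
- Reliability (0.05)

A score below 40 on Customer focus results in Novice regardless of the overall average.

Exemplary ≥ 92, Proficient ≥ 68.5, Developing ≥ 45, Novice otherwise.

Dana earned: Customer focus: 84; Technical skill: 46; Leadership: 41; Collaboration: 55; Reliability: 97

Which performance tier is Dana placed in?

Customer focus score 84 ≥ 40: minimum met.
Weighted total:
  Customer focus 84 × 0.13 = 10.92
  Technical skill 46 × 0.34 = 15.64
  Leadership 41 × 0.41 = 16.81
  Collaboration 55 × 0.07 = 3.85
  Reliability 97 × 0.05 = 4.85
Sum = 52.07
52.07 is ≥ 45 and < 68.5 → Developing

Developing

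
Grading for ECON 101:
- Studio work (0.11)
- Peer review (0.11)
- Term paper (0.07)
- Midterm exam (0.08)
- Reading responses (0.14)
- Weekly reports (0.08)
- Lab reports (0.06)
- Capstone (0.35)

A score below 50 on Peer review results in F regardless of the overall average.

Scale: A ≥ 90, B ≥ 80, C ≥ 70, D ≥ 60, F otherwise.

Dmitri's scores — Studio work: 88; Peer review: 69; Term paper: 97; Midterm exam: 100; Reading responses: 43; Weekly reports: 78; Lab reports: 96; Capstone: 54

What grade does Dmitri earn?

D

Peer review score 69 ≥ 50: minimum met.
Weighted total:
  Studio work 88 × 0.11 = 9.68
  Peer review 69 × 0.11 = 7.59
  Term paper 97 × 0.07 = 6.79
  Midterm exam 100 × 0.08 = 8
  Reading responses 43 × 0.14 = 6.02
  Weekly reports 78 × 0.08 = 6.24
  Lab reports 96 × 0.06 = 5.76
  Capstone 54 × 0.35 = 18.9
Sum = 68.98
68.98 is ≥ 60 and < 70 → D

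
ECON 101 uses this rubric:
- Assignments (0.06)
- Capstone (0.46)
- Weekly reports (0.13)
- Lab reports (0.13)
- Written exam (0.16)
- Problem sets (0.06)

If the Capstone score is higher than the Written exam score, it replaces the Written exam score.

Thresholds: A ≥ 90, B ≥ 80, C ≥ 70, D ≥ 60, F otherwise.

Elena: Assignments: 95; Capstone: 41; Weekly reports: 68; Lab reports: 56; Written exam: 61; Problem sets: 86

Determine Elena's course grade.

Capstone (41) ≤ Written exam (61), so Written exam stays at 61.
Weighted total:
  Assignments 95 × 0.06 = 5.7
  Capstone 41 × 0.46 = 18.86
  Weekly reports 68 × 0.13 = 8.84
  Lab reports 56 × 0.13 = 7.28
  Written exam 61 × 0.16 = 9.76
  Problem sets 86 × 0.06 = 5.16
Sum = 55.6
55.6 < 60 → F

F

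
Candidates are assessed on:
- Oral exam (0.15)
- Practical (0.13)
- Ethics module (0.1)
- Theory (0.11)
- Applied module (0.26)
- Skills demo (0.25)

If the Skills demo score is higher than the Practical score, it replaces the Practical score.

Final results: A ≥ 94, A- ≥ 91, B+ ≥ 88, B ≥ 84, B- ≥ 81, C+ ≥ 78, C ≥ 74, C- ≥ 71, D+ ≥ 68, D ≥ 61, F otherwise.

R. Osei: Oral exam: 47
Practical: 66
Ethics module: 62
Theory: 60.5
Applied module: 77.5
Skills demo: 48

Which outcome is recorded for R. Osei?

Skills demo (48) ≤ Practical (66), so Practical stays at 66.
Weighted total:
  Oral exam 47 × 0.15 = 7.05
  Practical 66 × 0.13 = 8.58
  Ethics module 62 × 0.1 = 6.2
  Theory 60.5 × 0.11 = 6.655
  Applied module 77.5 × 0.26 = 20.15
  Skills demo 48 × 0.25 = 12
Sum = 60.635
60.635 < 61 → F

F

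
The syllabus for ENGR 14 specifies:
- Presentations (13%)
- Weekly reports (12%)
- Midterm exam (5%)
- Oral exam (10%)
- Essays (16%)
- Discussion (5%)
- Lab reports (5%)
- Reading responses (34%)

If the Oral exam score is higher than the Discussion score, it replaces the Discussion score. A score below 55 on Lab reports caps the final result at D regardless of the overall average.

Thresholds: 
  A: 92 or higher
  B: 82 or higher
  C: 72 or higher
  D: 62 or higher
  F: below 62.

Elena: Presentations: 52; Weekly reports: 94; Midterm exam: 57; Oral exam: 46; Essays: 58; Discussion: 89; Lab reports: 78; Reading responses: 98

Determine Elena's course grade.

Oral exam (46) ≤ Discussion (89), so Discussion stays at 89.
Lab reports score 78 ≥ 55: minimum met.
Weighted total:
  Presentations 52 × 0.13 = 6.76
  Weekly reports 94 × 0.12 = 11.28
  Midterm exam 57 × 0.05 = 2.85
  Oral exam 46 × 0.1 = 4.6
  Essays 58 × 0.16 = 9.28
  Discussion 89 × 0.05 = 4.45
  Lab reports 78 × 0.05 = 3.9
  Reading responses 98 × 0.34 = 33.32
Sum = 76.44
76.44 is ≥ 72 and < 82 → C

C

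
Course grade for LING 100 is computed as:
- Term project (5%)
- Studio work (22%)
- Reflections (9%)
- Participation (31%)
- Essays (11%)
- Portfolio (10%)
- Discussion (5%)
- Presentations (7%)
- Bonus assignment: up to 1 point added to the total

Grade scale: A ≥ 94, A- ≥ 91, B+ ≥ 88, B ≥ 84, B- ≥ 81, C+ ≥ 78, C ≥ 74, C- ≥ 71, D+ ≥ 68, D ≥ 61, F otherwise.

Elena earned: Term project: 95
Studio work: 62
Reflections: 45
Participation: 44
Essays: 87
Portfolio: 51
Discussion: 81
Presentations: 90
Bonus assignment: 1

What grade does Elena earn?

D

Weighted total:
  Term project 95 × 0.05 = 4.75
  Studio work 62 × 0.22 = 13.64
  Reflections 45 × 0.09 = 4.05
  Participation 44 × 0.31 = 13.64
  Essays 87 × 0.11 = 9.57
  Portfolio 51 × 0.1 = 5.1
  Discussion 81 × 0.05 = 4.05
  Presentations 90 × 0.07 = 6.3
Sum = 61.1
Bonus assignment: 61.1 + 1 = 62.1
62.1 is ≥ 61 and < 68 → D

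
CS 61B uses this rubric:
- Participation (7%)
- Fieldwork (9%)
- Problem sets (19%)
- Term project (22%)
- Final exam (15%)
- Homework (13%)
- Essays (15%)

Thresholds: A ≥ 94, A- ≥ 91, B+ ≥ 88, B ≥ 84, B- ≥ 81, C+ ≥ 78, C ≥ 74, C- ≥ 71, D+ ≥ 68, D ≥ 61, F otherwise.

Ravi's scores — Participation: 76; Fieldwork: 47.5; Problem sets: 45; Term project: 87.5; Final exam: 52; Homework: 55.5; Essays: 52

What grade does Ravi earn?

F

Weighted total:
  Participation 76 × 0.07 = 5.32
  Fieldwork 47.5 × 0.09 = 4.275
  Problem sets 45 × 0.19 = 8.55
  Term project 87.5 × 0.22 = 19.25
  Final exam 52 × 0.15 = 7.8
  Homework 55.5 × 0.13 = 7.215
  Essays 52 × 0.15 = 7.8
Sum = 60.21
60.21 < 61 → F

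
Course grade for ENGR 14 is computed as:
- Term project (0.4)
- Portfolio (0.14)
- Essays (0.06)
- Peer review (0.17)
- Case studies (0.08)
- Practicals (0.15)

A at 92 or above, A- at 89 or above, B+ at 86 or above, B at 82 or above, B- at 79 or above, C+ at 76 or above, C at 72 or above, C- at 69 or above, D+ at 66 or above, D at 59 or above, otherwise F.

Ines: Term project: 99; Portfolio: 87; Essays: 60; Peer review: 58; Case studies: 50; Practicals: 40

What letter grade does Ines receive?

C

Weighted total:
  Term project 99 × 0.4 = 39.6
  Portfolio 87 × 0.14 = 12.18
  Essays 60 × 0.06 = 3.6
  Peer review 58 × 0.17 = 9.86
  Case studies 50 × 0.08 = 4
  Practicals 40 × 0.15 = 6
Sum = 75.24
75.24 is ≥ 72 and < 76 → C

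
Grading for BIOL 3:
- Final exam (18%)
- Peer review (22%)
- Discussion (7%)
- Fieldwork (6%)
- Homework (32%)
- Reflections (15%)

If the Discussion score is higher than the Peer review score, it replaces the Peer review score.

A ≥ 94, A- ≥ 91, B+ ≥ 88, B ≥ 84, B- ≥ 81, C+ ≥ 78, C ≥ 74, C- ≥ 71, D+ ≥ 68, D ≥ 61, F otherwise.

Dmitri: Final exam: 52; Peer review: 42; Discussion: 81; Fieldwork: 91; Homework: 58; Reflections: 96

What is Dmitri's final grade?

Discussion (81) > Peer review (42), so Peer review counts as 81.
Weighted total:
  Final exam 52 × 0.18 = 9.36
  Peer review 81 × 0.22 = 17.82
  Discussion 81 × 0.07 = 5.67
  Fieldwork 91 × 0.06 = 5.46
  Homework 58 × 0.32 = 18.56
  Reflections 96 × 0.15 = 14.4
Sum = 71.27
71.27 is ≥ 71 and < 74 → C-

C-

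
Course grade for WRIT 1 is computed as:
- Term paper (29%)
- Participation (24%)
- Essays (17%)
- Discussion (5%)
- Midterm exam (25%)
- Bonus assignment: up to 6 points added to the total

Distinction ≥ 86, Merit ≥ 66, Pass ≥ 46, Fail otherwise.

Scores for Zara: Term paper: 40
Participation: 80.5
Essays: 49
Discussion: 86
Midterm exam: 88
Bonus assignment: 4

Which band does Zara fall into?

Merit

Weighted total:
  Term paper 40 × 0.29 = 11.6
  Participation 80.5 × 0.24 = 19.32
  Essays 49 × 0.17 = 8.33
  Discussion 86 × 0.05 = 4.3
  Midterm exam 88 × 0.25 = 22
Sum = 65.55
Bonus assignment: 65.55 + 4 = 69.55
69.55 is ≥ 66 and < 86 → Merit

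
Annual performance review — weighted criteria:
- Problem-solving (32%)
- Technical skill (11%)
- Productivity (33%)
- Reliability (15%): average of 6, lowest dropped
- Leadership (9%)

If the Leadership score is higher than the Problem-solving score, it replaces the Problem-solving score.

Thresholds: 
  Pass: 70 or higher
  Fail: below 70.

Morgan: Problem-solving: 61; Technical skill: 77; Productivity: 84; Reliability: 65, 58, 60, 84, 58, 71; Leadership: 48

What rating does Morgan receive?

Reliability: drop 58 → average of remaining 5 = 338/5 = 67.6
Leadership (48) ≤ Problem-solving (61), so Problem-solving stays at 61.
Weighted total:
  Problem-solving 61 × 0.32 = 19.52
  Technical skill 77 × 0.11 = 8.47
  Productivity 84 × 0.33 = 27.72
  Reliability 67.6 × 0.15 = 10.14
  Leadership 48 × 0.09 = 4.32
Sum = 70.17
70.17 ≥ 70 → Pass

Pass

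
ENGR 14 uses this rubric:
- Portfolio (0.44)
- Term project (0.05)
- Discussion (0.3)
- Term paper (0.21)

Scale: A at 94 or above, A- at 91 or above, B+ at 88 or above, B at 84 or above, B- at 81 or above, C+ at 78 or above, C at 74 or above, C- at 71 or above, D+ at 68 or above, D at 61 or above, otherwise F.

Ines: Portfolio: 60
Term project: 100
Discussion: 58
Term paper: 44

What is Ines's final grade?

Weighted total:
  Portfolio 60 × 0.44 = 26.4
  Term project 100 × 0.05 = 5
  Discussion 58 × 0.3 = 17.4
  Term paper 44 × 0.21 = 9.24
Sum = 58.04
58.04 < 61 → F

F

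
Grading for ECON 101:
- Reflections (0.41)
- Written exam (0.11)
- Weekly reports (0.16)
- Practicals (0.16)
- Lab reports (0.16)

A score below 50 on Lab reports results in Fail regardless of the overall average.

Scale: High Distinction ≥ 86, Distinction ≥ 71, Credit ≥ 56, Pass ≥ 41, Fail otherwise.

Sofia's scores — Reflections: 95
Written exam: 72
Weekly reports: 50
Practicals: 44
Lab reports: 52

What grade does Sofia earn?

Lab reports score 52 ≥ 50: minimum met.
Weighted total:
  Reflections 95 × 0.41 = 38.95
  Written exam 72 × 0.11 = 7.92
  Weekly reports 50 × 0.16 = 8
  Practicals 44 × 0.16 = 7.04
  Lab reports 52 × 0.16 = 8.32
Sum = 70.23
70.23 is ≥ 56 and < 71 → Credit

Credit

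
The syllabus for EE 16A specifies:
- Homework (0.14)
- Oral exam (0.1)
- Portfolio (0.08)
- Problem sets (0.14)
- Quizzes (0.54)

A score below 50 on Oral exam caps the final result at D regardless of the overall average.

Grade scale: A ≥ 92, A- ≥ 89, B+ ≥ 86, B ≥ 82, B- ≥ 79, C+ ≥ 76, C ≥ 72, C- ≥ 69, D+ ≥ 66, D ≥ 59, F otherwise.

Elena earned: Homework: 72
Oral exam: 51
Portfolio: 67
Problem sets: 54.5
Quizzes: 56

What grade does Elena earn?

F

Oral exam score 51 ≥ 50: minimum met.
Weighted total:
  Homework 72 × 0.14 = 10.08
  Oral exam 51 × 0.1 = 5.1
  Portfolio 67 × 0.08 = 5.36
  Problem sets 54.5 × 0.14 = 7.63
  Quizzes 56 × 0.54 = 30.24
Sum = 58.41
58.41 < 59 → F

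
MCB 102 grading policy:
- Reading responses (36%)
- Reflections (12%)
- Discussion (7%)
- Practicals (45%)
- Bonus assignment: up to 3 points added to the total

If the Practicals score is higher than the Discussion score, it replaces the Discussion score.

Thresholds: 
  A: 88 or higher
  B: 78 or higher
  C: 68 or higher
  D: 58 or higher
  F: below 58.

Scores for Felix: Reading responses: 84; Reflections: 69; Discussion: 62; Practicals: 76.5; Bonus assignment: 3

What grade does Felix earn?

B

Practicals (76.5) > Discussion (62), so Discussion counts as 76.5.
Weighted total:
  Reading responses 84 × 0.36 = 30.24
  Reflections 69 × 0.12 = 8.28
  Discussion 76.5 × 0.07 = 5.355
  Practicals 76.5 × 0.45 = 34.425
Sum = 78.3
Bonus assignment: 78.3 + 3 = 81.3
81.3 is ≥ 78 and < 88 → B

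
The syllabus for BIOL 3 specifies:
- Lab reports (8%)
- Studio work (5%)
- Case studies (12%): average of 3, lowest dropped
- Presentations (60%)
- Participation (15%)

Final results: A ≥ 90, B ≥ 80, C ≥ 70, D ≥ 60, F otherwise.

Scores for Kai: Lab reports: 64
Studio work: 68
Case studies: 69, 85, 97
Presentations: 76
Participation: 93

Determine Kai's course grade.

Case studies: drop 69 → average of remaining 2 = 182/2 = 91
Weighted total:
  Lab reports 64 × 0.08 = 5.12
  Studio work 68 × 0.05 = 3.4
  Case studies 91 × 0.12 = 10.92
  Presentations 76 × 0.6 = 45.6
  Participation 93 × 0.15 = 13.95
Sum = 78.99
78.99 is ≥ 70 and < 80 → C

C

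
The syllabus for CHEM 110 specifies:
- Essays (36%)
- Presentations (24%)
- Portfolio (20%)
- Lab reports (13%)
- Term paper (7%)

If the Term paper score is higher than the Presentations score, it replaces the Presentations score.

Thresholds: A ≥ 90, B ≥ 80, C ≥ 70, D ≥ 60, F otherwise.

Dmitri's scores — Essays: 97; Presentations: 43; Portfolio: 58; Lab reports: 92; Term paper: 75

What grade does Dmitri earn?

Term paper (75) > Presentations (43), so Presentations counts as 75.
Weighted total:
  Essays 97 × 0.36 = 34.92
  Presentations 75 × 0.24 = 18
  Portfolio 58 × 0.2 = 11.6
  Lab reports 92 × 0.13 = 11.96
  Term paper 75 × 0.07 = 5.25
Sum = 81.73
81.73 is ≥ 80 and < 90 → B

B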